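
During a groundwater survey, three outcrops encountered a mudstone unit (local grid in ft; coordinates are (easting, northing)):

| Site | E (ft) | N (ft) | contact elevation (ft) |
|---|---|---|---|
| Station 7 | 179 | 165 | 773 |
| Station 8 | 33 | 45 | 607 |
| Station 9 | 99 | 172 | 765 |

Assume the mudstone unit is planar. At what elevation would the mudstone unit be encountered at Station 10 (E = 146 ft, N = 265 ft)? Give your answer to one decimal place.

Two edge vectors: Station 7→Station 8 = (-146, -120, -166), Station 7→Station 9 = (-80, 7, -8).
Normal n = (Station 7→Station 8) × (Station 7→Station 9) = (2122, 12112, -10622).
So ∂z/∂E = −n_x/n_z = 0.19977 and ∂z/∂N = −n_y/n_z = 1.14027.
Intercept c from Station 7: 773 − 35.76 − 188.15 = 549.10.
At (146, 265): z = 29.2 + 302.2 + 549.10 = 880.4 ft.

880.4 ft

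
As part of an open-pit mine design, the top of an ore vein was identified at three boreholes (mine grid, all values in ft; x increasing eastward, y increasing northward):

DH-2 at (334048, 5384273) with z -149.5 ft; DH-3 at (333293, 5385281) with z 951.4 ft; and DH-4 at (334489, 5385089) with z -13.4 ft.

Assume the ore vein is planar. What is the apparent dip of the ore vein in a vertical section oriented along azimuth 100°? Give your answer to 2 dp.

38.77°

Two edge vectors: DH-2→DH-3 = (-755, 1008, 1100.9), DH-2→DH-4 = (441, 816, 136.1).
Normal n = (DH-2→DH-3) × (DH-2→DH-4) = (-761145.6, 588252.4, -1060608).
So ∂z/∂x = −n_x/n_z = −0.71765 and ∂z/∂y = −n_y/n_z = 0.55464.
Unit vector along 100° is (sin 100°, cos 100°) = (0.9848, -0.1736).
Slope in that direction = a·(0.9848) + b·(-0.1736) = −0.80306.
Apparent dip = arctan|0.80306| = 38.77° (true dip is 42.2°, so apparent ≤ true as expected).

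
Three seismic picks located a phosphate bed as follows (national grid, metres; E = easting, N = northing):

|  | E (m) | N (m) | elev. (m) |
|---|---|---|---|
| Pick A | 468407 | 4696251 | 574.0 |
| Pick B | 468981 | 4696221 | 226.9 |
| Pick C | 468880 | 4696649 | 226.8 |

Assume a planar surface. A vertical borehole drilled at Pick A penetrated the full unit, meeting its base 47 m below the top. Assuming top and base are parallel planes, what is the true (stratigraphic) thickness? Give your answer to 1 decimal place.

Two edge vectors: Pick A→Pick B = (574, -30, -347.1), Pick A→Pick C = (473, 398, -347.2).
Normal n = (Pick A→Pick B) × (Pick A→Pick C) = (148561.8, 35114.5, 242642).
So ∂z/∂E = −n_x/n_z = −0.61227 and ∂z/∂N = −n_y/n_z = −0.14472.
|∇z| = √(a²+b²) = 0.62914, so dip δ = arctan(0.62914) = 32.18°.
True thickness = vertical thickness × cos δ = 47 × cos 32.18° = 39.8 m.

39.8 m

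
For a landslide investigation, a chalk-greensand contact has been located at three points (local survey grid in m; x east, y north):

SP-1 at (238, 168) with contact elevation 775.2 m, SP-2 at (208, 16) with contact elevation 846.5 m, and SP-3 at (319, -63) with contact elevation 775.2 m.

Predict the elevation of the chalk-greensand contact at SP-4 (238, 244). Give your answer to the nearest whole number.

752 m

Two edge vectors: SP-1→SP-2 = (-30, -152, 71.3), SP-1→SP-3 = (81, -231, 0).
Normal n = (SP-1→SP-2) × (SP-1→SP-3) = (16470.3, 5775.3, 19242).
So ∂z/∂x = −n_x/n_z = −0.85596 and ∂z/∂y = −n_y/n_z = −0.30014.
Intercept c from SP-1: 775.2 + 203.72 + 50.42 = 1029.34.
At (238, 244): z = −203.7 − 73.2 + 1029.34 = 752.4 m.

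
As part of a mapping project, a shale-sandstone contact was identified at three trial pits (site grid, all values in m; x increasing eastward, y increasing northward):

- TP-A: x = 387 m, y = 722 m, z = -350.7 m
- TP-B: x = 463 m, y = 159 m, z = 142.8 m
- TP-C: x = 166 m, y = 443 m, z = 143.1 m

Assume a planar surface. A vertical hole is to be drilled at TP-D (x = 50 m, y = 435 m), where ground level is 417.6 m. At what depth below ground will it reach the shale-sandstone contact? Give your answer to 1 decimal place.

154.7 m

Two edge vectors: TP-A→TP-B = (76, -563, 493.5), TP-A→TP-C = (-221, -279, 493.8).
Normal n = (TP-A→TP-B) × (TP-A→TP-C) = (-140322.9, -146592.3, -145627).
So ∂z/∂x = −n_x/n_z = −0.96358 and ∂z/∂y = −n_y/n_z = −1.00663.
Intercept c from TP-A: -350.7 + 372.90 + 726.79 = 748.99.
At (50, 435): z_contact = −48.18 − 437.88 + 748.99 = 262.93 m.
Depth below ground = 417.6 − 262.93 = 154.7 m.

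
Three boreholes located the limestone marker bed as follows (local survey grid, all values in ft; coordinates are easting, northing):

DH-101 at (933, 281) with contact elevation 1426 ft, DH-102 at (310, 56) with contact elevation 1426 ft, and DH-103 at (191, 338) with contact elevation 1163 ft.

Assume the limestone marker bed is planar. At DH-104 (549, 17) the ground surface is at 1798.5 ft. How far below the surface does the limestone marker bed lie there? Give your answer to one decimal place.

271.1 ft

Two edge vectors: DH-101→DH-102 = (-623, -225, 0), DH-101→DH-103 = (-742, 57, -263).
Normal n = (DH-101→DH-102) × (DH-101→DH-103) = (59175, -163849, -202461).
So ∂z/∂easting = −n_x/n_z = 0.29228 and ∂z/∂northing = −n_y/n_z = −0.80929.
Intercept c from DH-101: 1426 − 272.70 + 227.41 = 1380.71.
At (549, 17): z_contact = 160.46 − 13.76 + 1380.71 = 1527.42 ft.
Depth below ground = 1798.5 − 1527.42 = 271.1 ft.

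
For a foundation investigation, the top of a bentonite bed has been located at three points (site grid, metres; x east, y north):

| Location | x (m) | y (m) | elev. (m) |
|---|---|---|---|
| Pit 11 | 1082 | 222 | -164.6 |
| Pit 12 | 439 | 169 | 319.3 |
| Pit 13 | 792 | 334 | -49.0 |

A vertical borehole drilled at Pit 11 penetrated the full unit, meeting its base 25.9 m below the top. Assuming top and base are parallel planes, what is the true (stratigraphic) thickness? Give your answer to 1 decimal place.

18.1 m

Let the plane be z = a·x + b·y + c.
Pit 12−Pit 11: −643a − 53b = 483.9;  Pit 13−Pit 11: −290a + 112b = 115.6.
Solving gives a = −0.69031, b = −0.75527.
|∇z| = √(a²+b²) = 1.02321, so dip δ = arctan(1.02321) = 45.66°.
True thickness = vertical thickness × cos δ = 25.9 × cos 45.66° = 18.1 m.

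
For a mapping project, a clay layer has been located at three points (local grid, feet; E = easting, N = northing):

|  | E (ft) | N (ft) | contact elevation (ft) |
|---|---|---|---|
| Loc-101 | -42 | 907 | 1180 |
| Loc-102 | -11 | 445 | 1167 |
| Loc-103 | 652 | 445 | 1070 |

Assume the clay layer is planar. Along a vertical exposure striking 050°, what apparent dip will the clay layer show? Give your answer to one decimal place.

5.7°

Two edge vectors: Loc-101→Loc-102 = (31, -462, -13), Loc-101→Loc-103 = (694, -462, -110).
Normal n = (Loc-101→Loc-102) × (Loc-101→Loc-103) = (44814, -5612, 306306).
So ∂z/∂E = −n_x/n_z = −0.14630 and ∂z/∂N = −n_y/n_z = 0.01832.
Unit vector along 050° is (sin 50°, cos 50°) = (0.7660, 0.6428).
Slope in that direction = a·(0.7660) + b·(0.6428) = −0.10030.
Apparent dip = arctan|0.10030| = 5.7° (true dip is 8.4°, so apparent ≤ true as expected).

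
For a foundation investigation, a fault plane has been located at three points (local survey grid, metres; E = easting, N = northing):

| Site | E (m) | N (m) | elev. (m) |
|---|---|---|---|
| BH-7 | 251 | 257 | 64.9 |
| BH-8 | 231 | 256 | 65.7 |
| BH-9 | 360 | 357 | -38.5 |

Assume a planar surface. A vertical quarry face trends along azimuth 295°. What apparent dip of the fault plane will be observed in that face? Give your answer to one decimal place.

Two edge vectors: BH-7→BH-8 = (-20, -1, 0.8), BH-7→BH-9 = (109, 100, -103.4).
Normal n = (BH-7→BH-8) × (BH-7→BH-9) = (23.4, -1980.8, -1891).
So ∂z/∂E = −n_x/n_z = 0.01237 and ∂z/∂N = −n_y/n_z = −1.04749.
Unit vector along 295° is (sin 295°, cos 295°) = (-0.9063, 0.4226).
Slope in that direction = a·(-0.9063) + b·(0.4226) = −0.45390.
Apparent dip = arctan|0.45390| = 24.4° (true dip is 46.3°, so apparent ≤ true as expected).

24.4°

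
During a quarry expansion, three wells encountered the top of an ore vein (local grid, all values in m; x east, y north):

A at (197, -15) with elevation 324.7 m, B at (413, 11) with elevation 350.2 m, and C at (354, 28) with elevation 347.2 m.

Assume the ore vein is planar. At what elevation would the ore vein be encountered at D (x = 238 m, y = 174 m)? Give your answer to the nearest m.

Let the plane be z = a·x + b·y + c.
B−A: 216a + 26b = 25.5;  C−A: 157a + 43b = 22.5.
Solving gives a = 0.09825, b = 0.16452.
Then c = 324.7 − a·197 − b·-15 = 307.81.
At (238, 174): z = 23.4 + 28.6 + 307.81 = 359.8 m.

360 m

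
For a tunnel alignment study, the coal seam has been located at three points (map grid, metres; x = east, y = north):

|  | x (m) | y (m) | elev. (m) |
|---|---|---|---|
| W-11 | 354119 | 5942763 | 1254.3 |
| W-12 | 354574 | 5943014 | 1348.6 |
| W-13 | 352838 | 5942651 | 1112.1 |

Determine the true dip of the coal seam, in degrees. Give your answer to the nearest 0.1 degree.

12.8°

Let the plane be z = a·x + b·y + c.
W-12−W-11: 455a + 251b = 94.3;  W-13−W-11: −1281a − 112b = −142.2.
Solving gives a = 0.09288, b = 0.20733.
Gradient magnitude |∇z| = √(a² + b²) = √(0.00863 + 0.04299) = 0.22718.
True dip = arctan(0.22718) = 12.8°, dipping toward SSW (azimuth ≈ 204°).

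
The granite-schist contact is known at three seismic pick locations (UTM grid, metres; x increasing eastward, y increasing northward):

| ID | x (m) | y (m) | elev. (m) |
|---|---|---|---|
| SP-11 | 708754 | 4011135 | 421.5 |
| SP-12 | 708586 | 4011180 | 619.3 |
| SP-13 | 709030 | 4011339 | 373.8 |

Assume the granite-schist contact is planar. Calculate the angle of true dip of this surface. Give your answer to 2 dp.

Two edge vectors: SP-11→SP-12 = (-168, 45, 197.8), SP-11→SP-13 = (276, 204, -47.7).
Normal n = (SP-11→SP-12) × (SP-11→SP-13) = (-42497.7, 46579.2, -46692).
So ∂z/∂x = −n_x/n_z = −0.91017 and ∂z/∂y = −n_y/n_z = 0.99758.
Gradient magnitude |∇z| = √(a² + b²) = √(0.82841 + 0.99517) = 1.35040.
True dip = arctan(1.35040) = 53.48°, dipping toward SE (azimuth ≈ 138°).

53.48°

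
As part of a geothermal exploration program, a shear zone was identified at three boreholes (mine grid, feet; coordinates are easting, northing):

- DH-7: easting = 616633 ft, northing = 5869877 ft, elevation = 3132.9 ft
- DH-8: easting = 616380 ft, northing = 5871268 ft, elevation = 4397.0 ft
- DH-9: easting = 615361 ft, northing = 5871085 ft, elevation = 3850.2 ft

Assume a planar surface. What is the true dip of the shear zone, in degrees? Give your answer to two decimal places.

46.11°

Two edge vectors: DH-7→DH-8 = (-253, 1391, 1264.1), DH-7→DH-9 = (-1272, 1208, 717.3).
Normal n = (DH-7→DH-8) × (DH-7→DH-9) = (-529268.5, -1426458.3, 1463728).
So ∂z/∂easting = −n_x/n_z = 0.36159 and ∂z/∂northing = −n_y/n_z = 0.97454.
Gradient magnitude |∇z| = √(a² + b²) = √(0.13075 + 0.94972) = 1.03946.
True dip = arctan(1.03946) = 46.11°, dipping toward SSW (azimuth ≈ 200°).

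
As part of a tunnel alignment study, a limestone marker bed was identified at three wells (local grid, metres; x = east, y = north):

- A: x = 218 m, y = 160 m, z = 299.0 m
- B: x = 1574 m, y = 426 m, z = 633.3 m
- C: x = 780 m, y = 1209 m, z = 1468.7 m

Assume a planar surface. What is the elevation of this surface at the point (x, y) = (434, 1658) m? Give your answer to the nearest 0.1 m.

Let the plane be z = a·x + b·y + c.
B−A: 1356a + 266b = 334.3;  C−A: 562a + 1049b = 1169.7.
Solving gives a = 0.031062, b = 1.098421.
Then c = 299 − a·218 − b·160 = 116.48.
At (434, 1658): z = 13.5 + 1821.2 + 116.48 = 1951.1 m.

1951.1 m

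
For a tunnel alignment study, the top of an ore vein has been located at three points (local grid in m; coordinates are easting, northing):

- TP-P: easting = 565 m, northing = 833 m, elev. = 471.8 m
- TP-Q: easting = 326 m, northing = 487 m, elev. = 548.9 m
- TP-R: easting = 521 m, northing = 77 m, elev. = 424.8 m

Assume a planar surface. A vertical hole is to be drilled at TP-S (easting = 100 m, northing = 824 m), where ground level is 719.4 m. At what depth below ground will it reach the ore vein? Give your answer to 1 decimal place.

Let the plane be z = a·easting + b·northing + c.
TP-Q−TP-P: −239a − 346b = 77.1;  TP-R−TP-P: −44a − 756b = −47.
Solving gives a = −0.45056, b = 0.08839.
Then c = 471.8 − a·565 − b·833 = 652.74.
At (100, 824): z_contact = −45.06 + 72.84 + 652.74 = 680.51 m.
Depth below ground = 719.4 − 680.51 = 38.9 m.

38.9 m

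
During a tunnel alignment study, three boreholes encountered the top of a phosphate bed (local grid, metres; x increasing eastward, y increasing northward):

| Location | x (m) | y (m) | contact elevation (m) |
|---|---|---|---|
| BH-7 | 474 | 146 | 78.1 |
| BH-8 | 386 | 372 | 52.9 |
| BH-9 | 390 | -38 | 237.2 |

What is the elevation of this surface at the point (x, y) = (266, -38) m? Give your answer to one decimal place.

347.6 m

Let the plane be z = a·x + b·y + c.
BH-8−BH-7: −88a + 226b = −25.2;  BH-9−BH-7: −84a − 184b = 159.1.
Solving gives a = −0.89037, b = −0.45820.
Then c = 78.1 − a·474 − b·146 = 567.03.
At (266, -38): z = −236.8 + 17.4 + 567.03 = 347.6 m.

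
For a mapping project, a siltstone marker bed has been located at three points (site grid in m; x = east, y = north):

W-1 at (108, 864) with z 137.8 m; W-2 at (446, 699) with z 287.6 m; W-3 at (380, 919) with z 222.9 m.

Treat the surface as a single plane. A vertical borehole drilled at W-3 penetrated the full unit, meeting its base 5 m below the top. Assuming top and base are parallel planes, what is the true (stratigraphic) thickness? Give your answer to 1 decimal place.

4.6 m

Let the plane be z = a·x + b·y + c.
W-2−W-1: 338a − 165b = 149.8;  W-3−W-1: 272a + 55b = 85.1.
Solving gives a = 0.35104, b = −0.18878.
|∇z| = √(a²+b²) = 0.39858, so dip δ = arctan(0.39858) = 21.73°.
True thickness = vertical thickness × cos δ = 5 × cos 21.73° = 4.6 m.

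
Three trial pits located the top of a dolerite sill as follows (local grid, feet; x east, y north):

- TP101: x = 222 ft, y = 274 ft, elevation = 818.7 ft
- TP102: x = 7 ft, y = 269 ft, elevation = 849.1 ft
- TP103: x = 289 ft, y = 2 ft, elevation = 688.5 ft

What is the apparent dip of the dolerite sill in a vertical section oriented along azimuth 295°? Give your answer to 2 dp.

Let the plane be z = a·x + b·y + c.
TP102−TP101: −215a − 5b = 30.4;  TP103−TP101: 67a − 272b = −130.2.
Solving gives a = −0.15166, b = 0.44132.
Unit vector along 295° is (sin 295°, cos 295°) = (-0.9063, 0.4226).
Slope in that direction = a·(-0.9063) + b·(0.4226) = 0.32396.
Apparent dip = arctan|0.32396| = 17.95° (true dip is 25.0°, so apparent ≤ true as expected).

17.95°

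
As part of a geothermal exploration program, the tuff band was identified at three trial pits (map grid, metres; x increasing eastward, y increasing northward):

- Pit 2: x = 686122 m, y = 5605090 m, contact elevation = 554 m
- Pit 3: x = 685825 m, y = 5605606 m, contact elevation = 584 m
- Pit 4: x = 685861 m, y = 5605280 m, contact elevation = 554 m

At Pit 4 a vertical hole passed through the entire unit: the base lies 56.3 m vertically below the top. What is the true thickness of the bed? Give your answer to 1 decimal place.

Two edge vectors: Pit 2→Pit 3 = (-297, 516, 30), Pit 2→Pit 4 = (-261, 190, 0).
Normal n = (Pit 2→Pit 3) × (Pit 2→Pit 4) = (-5700, -7830, 78246).
So ∂z/∂x = −n_x/n_z = 0.07285 and ∂z/∂y = −n_y/n_z = 0.10007.
|∇z| = √(a²+b²) = 0.12378, so dip δ = arctan(0.12378) = 7.06°.
True thickness = vertical thickness × cos δ = 56.3 × cos 7.06° = 55.9 m.

55.9 m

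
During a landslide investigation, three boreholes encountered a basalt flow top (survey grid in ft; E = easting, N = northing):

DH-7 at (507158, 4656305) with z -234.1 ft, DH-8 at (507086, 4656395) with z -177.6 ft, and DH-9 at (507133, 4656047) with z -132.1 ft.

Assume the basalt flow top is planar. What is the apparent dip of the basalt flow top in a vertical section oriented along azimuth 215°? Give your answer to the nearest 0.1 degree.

41.6°

Two edge vectors: DH-7→DH-8 = (-72, 90, 56.5), DH-7→DH-9 = (-25, -258, 102).
Normal n = (DH-7→DH-8) × (DH-7→DH-9) = (23757, 5931.5, 20826).
So ∂z/∂E = −n_x/n_z = −1.14074 and ∂z/∂N = −n_y/n_z = −0.28481.
Unit vector along 215° is (sin 215°, cos 215°) = (-0.5736, -0.8192).
Slope in that direction = a·(-0.5736) + b·(-0.8192) = 0.88760.
Apparent dip = arctan|0.88760| = 41.6° (true dip is 49.6°, so apparent ≤ true as expected).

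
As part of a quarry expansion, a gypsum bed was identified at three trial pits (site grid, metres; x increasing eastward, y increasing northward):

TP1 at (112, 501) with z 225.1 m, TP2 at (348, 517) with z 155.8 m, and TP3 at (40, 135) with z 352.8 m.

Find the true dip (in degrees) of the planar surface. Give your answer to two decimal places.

Two edge vectors: TP1→TP2 = (236, 16, -69.3), TP1→TP3 = (-72, -366, 127.7).
Normal n = (TP1→TP2) × (TP1→TP3) = (-23320.6, -25147.6, -85224).
So ∂z/∂x = −n_x/n_z = −0.27364 and ∂z/∂y = −n_y/n_z = −0.29508.
Gradient magnitude |∇z| = √(a² + b²) = √(0.07488 + 0.08707) = 0.40243.
True dip = arctan(0.40243) = 21.92°, dipping toward NE (azimuth ≈ 043°).

21.92°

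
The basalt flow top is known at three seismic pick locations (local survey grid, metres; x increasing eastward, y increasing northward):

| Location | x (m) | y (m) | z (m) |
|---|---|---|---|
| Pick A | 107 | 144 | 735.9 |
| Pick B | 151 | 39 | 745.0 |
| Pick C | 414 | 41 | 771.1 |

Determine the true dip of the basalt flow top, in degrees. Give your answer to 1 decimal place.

Two edge vectors: Pick A→Pick B = (44, -105, 9.1), Pick A→Pick C = (307, -103, 35.2).
Normal n = (Pick A→Pick B) × (Pick A→Pick C) = (-2758.7, 1244.9, 27703).
So ∂z/∂x = −n_x/n_z = 0.09958 and ∂z/∂y = −n_y/n_z = −0.04494.
Gradient magnitude |∇z| = √(a² + b²) = √(0.00992 + 0.00202) = 0.10925.
True dip = arctan(0.10925) = 6.2°, dipping toward WNW (azimuth ≈ 294°).

6.2°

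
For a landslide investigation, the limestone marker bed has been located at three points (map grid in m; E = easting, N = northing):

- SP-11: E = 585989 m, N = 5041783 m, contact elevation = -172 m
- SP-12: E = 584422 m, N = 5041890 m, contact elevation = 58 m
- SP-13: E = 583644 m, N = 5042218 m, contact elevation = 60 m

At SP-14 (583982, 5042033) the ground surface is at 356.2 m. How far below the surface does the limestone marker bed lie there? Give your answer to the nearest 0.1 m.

Let the plane be z = a·E + b·N + c.
SP-12−SP-11: −1567a + 107b = 230;  SP-13−SP-11: −2345a + 435b = 232.
Solving gives a = −0.174647691, b = −0.408158243.
Then c = -172 − a·585989 − b·5041783 = 2160014.92.
At (583982, 5042033): z_contact = −101991.11 − 2057947.33 + 2160014.92 = 76.48 m.
Depth below ground = 356.2 − 76.48 = 279.7 m.

279.7 m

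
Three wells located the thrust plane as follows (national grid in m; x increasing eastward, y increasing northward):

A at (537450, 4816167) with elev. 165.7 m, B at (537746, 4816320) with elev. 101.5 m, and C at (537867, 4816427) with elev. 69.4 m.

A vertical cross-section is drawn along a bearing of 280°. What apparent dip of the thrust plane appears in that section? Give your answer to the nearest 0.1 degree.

7.0°

Let the plane be z = a·x + b·y + c.
B−A: 296a + 153b = −64.2;  C−A: 417a + 260b = −96.3.
Solving gives a = −0.14880, b = −0.13173.
Unit vector along 280° is (sin 280°, cos 280°) = (-0.9848, 0.1736).
Slope in that direction = a·(-0.9848) + b·(0.1736) = 0.12367.
Apparent dip = arctan|0.12367| = 7.0° (true dip is 11.2°, so apparent ≤ true as expected).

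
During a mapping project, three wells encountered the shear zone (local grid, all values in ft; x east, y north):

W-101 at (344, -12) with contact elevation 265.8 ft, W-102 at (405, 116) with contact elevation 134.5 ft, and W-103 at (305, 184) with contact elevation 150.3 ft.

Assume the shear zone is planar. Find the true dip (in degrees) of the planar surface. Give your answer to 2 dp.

Two edge vectors: W-101→W-102 = (61, 128, -131.3), W-101→W-103 = (-39, 196, -115.5).
Normal n = (W-101→W-102) × (W-101→W-103) = (10950.8, 12166.2, 16948).
So ∂z/∂x = −n_x/n_z = −0.64614 and ∂z/∂y = −n_y/n_z = −0.71785.
Gradient magnitude |∇z| = √(a² + b²) = √(0.41750 + 0.51532) = 0.96582.
True dip = arctan(0.96582) = 44.00°, dipping toward NE (azimuth ≈ 042°).

44.00°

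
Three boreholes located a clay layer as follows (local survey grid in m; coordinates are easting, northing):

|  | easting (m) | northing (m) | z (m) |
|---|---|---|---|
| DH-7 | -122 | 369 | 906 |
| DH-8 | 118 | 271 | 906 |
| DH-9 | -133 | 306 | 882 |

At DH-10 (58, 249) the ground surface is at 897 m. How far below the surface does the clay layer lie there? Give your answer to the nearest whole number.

Let the plane be z = a·easting + b·northing + c.
DH-8−DH-7: 240a − 98b = 0;  DH-9−DH-7: −11a − 63b = −24.
Solving gives a = 0.14520, b = 0.35560.
Then c = 906 − a·-122 − b·369 = 792.50.
At (58, 249): z_contact = 8.4 + 88.5 + 792.50 = 889.5 m.
Depth below ground = 897 − 889.5 = 8 m.

8 m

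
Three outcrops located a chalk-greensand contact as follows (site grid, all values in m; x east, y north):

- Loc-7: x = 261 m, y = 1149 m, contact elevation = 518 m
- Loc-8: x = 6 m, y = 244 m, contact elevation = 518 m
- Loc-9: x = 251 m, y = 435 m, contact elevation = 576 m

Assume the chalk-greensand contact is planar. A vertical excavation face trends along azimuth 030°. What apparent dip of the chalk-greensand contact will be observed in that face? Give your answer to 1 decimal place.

Let the plane be z = a·x + b·y + c.
Loc-8−Loc-7: −255a − 905b = 0;  Loc-9−Loc-7: −10a − 714b = 58.
Solving gives a = 0.30338, b = −0.08548.
Unit vector along 030° is (sin 30°, cos 30°) = (0.5000, 0.8660).
Slope in that direction = a·(0.5000) + b·(0.8660) = 0.07766.
Apparent dip = arctan|0.07766| = 4.4° (true dip is 17.5°, so apparent ≤ true as expected).

4.4°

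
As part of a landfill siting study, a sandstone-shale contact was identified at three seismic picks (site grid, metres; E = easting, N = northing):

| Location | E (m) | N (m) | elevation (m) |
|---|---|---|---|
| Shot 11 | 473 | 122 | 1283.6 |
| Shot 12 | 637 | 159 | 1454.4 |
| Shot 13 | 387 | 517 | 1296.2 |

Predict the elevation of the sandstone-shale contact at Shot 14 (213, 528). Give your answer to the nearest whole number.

Two edge vectors: Shot 11→Shot 12 = (164, 37, 170.8), Shot 11→Shot 13 = (-86, 395, 12.6).
Normal n = (Shot 11→Shot 12) × (Shot 11→Shot 13) = (-66999.8, -16755.2, 67962).
So ∂z/∂E = −n_x/n_z = 0.98584 and ∂z/∂N = −n_y/n_z = 0.24654.
Intercept c from Shot 11: 1283.6 − 466.30 − 30.08 = 787.22.
At (213, 528): z = 210.0 + 130.2 + 787.22 = 1127.4 m.

1127 m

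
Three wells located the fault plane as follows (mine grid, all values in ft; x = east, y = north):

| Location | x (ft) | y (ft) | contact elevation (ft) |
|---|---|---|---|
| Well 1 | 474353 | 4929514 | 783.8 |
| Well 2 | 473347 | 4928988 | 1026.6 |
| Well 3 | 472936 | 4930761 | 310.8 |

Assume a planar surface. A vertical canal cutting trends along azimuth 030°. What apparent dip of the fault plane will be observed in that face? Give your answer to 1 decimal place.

20.2°

Two edge vectors: Well 1→Well 2 = (-1006, -526, 242.8), Well 1→Well 3 = (-1417, 1247, -473).
Normal n = (Well 1→Well 2) × (Well 1→Well 3) = (-53973.6, -819885.6, -1999824).
So ∂z/∂x = −n_x/n_z = −0.02699 and ∂z/∂y = −n_y/n_z = −0.40998.
Unit vector along 030° is (sin 30°, cos 30°) = (0.5000, 0.8660).
Slope in that direction = a·(0.5000) + b·(0.8660) = −0.36855.
Apparent dip = arctan|0.36855| = 20.2° (true dip is 22.3°, so apparent ≤ true as expected).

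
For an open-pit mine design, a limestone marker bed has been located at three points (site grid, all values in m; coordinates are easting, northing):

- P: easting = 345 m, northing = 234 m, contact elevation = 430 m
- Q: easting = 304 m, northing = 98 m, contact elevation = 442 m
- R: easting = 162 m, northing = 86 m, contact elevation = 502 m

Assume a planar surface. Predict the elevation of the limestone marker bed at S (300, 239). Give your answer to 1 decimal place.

Let the plane be z = a·easting + b·northing + c.
Q−P: −41a − 136b = 12;  R−P: −183a − 148b = 72.
Solving gives a = −0.42593, b = 0.04017.
Then c = 430 − a·345 − b·234 = 567.55.
At (300, 239): z = −127.8 + 9.6 + 567.55 = 449.4 m.

449.4 m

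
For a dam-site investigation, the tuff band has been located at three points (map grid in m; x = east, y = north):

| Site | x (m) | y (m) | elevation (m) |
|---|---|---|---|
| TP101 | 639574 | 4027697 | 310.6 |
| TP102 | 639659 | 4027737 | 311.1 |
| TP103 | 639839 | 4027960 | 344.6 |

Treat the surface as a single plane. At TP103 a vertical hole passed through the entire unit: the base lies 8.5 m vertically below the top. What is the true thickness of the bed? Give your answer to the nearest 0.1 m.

8.2 m

Let the plane be z = a·x + b·y + c.
TP102−TP101: 85a + 40b = 0.5;  TP103−TP101: 265a + 263b = 34.
Solving gives a = −0.10451, b = 0.23458.
|∇z| = √(a²+b²) = 0.25681, so dip δ = arctan(0.25681) = 14.40°.
True thickness = vertical thickness × cos δ = 8.5 × cos 14.40° = 8.2 m.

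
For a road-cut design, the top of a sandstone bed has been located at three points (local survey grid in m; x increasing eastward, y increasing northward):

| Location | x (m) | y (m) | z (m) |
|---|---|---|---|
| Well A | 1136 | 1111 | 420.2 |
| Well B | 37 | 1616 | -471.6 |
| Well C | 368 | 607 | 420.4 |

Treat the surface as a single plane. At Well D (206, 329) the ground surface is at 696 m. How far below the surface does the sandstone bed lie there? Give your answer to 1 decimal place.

150.7 m

Two edge vectors: Well A→Well B = (-1099, 505, -891.8), Well A→Well C = (-768, -504, 0.2).
Normal n = (Well A→Well B) × (Well A→Well C) = (-449366.2, 685122.2, 941736).
So ∂z/∂x = −n_x/n_z = 0.477168 and ∂z/∂y = −n_y/n_z = −0.727510.
Intercept c from Well A: 420.2 − 542.06 + 808.26 = 686.40.
At (206, 329): z_contact = 98.30 − 239.35 + 686.40 = 545.35 m.
Depth below ground = 696 − 545.35 = 150.7 m.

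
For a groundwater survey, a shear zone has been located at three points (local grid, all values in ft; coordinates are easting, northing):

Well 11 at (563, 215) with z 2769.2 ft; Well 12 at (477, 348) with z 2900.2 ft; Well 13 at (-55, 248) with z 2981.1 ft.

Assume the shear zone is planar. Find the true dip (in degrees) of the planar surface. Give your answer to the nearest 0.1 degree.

40.2°

Let the plane be z = a·easting + b·northing + c.
Well 12−Well 11: −86a + 133b = 131;  Well 13−Well 11: −618a + 33b = 211.9.
Solving gives a = −0.30067, b = 0.79055.
Gradient magnitude |∇z| = √(a² + b²) = √(0.09040 + 0.62496) = 0.84579.
True dip = arctan(0.84579) = 40.2°, dipping toward SSE (azimuth ≈ 159°).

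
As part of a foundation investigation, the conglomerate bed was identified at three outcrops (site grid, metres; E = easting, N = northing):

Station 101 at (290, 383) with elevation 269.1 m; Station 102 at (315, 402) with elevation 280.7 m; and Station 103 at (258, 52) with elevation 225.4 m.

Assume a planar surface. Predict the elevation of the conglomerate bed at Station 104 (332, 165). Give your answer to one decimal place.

265.1 m

Let the plane be z = a·E + b·N + c.
Station 102−Station 101: 25a + 19b = 11.6;  Station 103−Station 101: −32a − 331b = −43.7.
Solving gives a = 0.39250, b = 0.09408.
Then c = 269.1 − a·290 − b·383 = 119.24.
At (332, 165): z = 130.3 + 15.5 + 119.24 = 265.1 m.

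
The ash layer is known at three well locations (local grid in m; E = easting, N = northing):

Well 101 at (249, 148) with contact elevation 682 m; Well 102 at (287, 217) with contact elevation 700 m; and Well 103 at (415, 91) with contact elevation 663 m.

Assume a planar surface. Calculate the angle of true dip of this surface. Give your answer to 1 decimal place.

15.3°

Two edge vectors: Well 101→Well 102 = (38, 69, 18), Well 101→Well 103 = (166, -57, -19).
Normal n = (Well 101→Well 102) × (Well 101→Well 103) = (-285, 3710, -13620).
So ∂z/∂E = −n_x/n_z = −0.02093 and ∂z/∂N = −n_y/n_z = 0.27239.
Gradient magnitude |∇z| = √(a² + b²) = √(0.00044 + 0.07420) = 0.27320.
True dip = arctan(0.27320) = 15.3°, dipping toward S (azimuth ≈ 176°).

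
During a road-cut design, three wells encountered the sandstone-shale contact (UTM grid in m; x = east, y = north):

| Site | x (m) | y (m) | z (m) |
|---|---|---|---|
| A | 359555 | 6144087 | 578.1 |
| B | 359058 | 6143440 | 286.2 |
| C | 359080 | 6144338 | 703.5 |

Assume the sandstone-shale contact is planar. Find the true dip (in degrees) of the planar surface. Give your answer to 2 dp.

Let the plane be z = a·x + b·y + c.
B−A: −497a − 647b = −291.9;  C−A: −475a + 251b = 125.4.
Solving gives a = −0.01821, b = 0.46515.
Gradient magnitude |∇z| = √(a² + b²) = √(0.00033 + 0.21636) = 0.46550.
True dip = arctan(0.46550) = 24.96°, dipping toward S (azimuth ≈ 178°).

24.96°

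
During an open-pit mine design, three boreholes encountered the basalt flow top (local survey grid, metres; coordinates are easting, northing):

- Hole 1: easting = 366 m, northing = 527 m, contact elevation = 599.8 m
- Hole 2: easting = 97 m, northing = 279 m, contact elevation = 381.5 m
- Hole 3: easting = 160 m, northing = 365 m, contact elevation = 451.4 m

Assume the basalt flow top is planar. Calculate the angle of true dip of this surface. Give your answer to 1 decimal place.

35.0°

Two edge vectors: Hole 1→Hole 2 = (-269, -248, -218.3), Hole 1→Hole 3 = (-206, -162, -148.4).
Normal n = (Hole 1→Hole 2) × (Hole 1→Hole 3) = (1438.6, 5050.2, -7510).
So ∂z/∂easting = −n_x/n_z = 0.19156 and ∂z/∂northing = −n_y/n_z = 0.67246.
Gradient magnitude |∇z| = √(a² + b²) = √(0.03669 + 0.45221) = 0.69921.
True dip = arctan(0.69921) = 35.0°, dipping toward SSW (azimuth ≈ 196°).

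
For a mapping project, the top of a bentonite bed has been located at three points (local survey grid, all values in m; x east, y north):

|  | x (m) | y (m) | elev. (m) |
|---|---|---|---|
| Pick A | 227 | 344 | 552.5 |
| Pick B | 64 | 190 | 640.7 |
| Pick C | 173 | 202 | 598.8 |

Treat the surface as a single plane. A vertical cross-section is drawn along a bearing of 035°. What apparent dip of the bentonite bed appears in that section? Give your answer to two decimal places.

19.92°

Two edge vectors: Pick A→Pick B = (-163, -154, 88.2), Pick A→Pick C = (-54, -142, 46.3).
Normal n = (Pick A→Pick B) × (Pick A→Pick C) = (5394.2, 2784.1, 14830).
So ∂z/∂x = −n_x/n_z = −0.36374 and ∂z/∂y = −n_y/n_z = −0.18773.
Unit vector along 035° is (sin 35°, cos 35°) = (0.5736, 0.8192).
Slope in that direction = a·(0.5736) + b·(0.8192) = −0.36241.
Apparent dip = arctan|0.36241| = 19.92° (true dip is 22.3°, so apparent ≤ true as expected).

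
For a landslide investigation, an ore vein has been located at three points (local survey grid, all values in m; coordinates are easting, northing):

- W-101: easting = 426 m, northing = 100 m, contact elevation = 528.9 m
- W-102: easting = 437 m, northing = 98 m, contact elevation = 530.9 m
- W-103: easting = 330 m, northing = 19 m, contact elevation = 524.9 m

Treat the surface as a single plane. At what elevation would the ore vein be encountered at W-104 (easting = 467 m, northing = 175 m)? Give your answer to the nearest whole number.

525 m

Two edge vectors: W-101→W-102 = (11, -2, 2), W-101→W-103 = (-96, -81, -4).
Normal n = (W-101→W-102) × (W-101→W-103) = (170, -148, -1083).
So ∂z/∂easting = −n_x/n_z = 0.15697 and ∂z/∂northing = −n_y/n_z = −0.13666.
Intercept c from W-101: 528.9 − 66.87 + 13.67 = 475.70.
At (467, 175): z = 73.3 − 23.9 + 475.70 = 525.1 m.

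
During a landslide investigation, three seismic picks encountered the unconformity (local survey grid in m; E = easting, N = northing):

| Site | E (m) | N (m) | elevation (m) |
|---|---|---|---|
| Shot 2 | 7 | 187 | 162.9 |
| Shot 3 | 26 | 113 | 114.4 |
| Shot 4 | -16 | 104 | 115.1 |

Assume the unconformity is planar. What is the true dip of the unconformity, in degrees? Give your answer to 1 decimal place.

32.4°

Two edge vectors: Shot 2→Shot 3 = (19, -74, -48.5), Shot 2→Shot 4 = (-23, -83, -47.8).
Normal n = (Shot 2→Shot 3) × (Shot 2→Shot 4) = (-488.3, 2023.7, -3279).
So ∂z/∂E = −n_x/n_z = −0.14892 and ∂z/∂N = −n_y/n_z = 0.61717.
Gradient magnitude |∇z| = √(a² + b²) = √(0.02218 + 0.38090) = 0.63488.
True dip = arctan(0.63488) = 32.4°, dipping toward SSE (azimuth ≈ 166°).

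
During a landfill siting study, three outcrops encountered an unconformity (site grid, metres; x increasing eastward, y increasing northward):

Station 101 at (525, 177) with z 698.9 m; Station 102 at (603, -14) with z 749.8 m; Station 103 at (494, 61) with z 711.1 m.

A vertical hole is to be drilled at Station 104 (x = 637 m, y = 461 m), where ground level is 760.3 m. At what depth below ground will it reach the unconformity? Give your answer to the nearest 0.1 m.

Two edge vectors: Station 101→Station 102 = (78, -191, 50.9), Station 101→Station 103 = (-31, -116, 12.2).
Normal n = (Station 101→Station 102) × (Station 101→Station 103) = (3574.2, -2529.5, -14969).
So ∂z/∂x = −n_x/n_z = 0.23877 and ∂z/∂y = −n_y/n_z = −0.16898.
Intercept c from Station 101: 698.9 − 125.36 + 29.91 = 603.45.
At (637, 461): z_contact = 152.10 − 77.90 + 603.45 = 677.65 m.
Depth below ground = 760.3 − 677.65 = 82.6 m.

82.6 m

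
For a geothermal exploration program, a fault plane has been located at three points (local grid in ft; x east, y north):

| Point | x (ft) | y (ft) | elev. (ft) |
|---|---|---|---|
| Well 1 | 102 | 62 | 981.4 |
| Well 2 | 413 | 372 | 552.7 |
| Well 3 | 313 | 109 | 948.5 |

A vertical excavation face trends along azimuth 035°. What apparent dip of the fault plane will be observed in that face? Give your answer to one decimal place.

49.8°

Let the plane be z = a·x + b·y + c.
Well 2−Well 1: 311a + 310b = −428.7;  Well 3−Well 1: 211a + 47b = −32.9.
Solving gives a = 0.19589, b = −1.57943.
Unit vector along 035° is (sin 35°, cos 35°) = (0.5736, 0.8192).
Slope in that direction = a·(0.5736) + b·(0.8192) = −1.18143.
Apparent dip = arctan|1.18143| = 49.8° (true dip is 57.9°, so apparent ≤ true as expected).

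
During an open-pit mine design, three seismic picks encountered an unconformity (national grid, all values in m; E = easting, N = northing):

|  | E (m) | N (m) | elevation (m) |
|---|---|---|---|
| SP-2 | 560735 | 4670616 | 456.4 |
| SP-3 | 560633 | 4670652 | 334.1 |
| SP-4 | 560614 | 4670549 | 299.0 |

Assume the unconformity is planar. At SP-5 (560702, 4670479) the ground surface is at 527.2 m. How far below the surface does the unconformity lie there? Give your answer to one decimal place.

Two edge vectors: SP-2→SP-3 = (-102, 36, -122.3), SP-2→SP-4 = (-121, -67, -157.4).
Normal n = (SP-2→SP-3) × (SP-2→SP-4) = (-13860.5, -1256.5, 11190).
So ∂z/∂E = −n_x/n_z = 1.238650581 and ∂z/∂N = −n_y/n_z = 0.112287757.
Intercept c from SP-2: 456.4 − 694554.73 − 524452.99 = −1218551.33.
At (560702, 4670479): z_contact = 694513.86 + 524437.61 − 1218551.33 = 400.14 m.
Depth below ground = 527.2 − 400.14 = 127.1 m.

127.1 m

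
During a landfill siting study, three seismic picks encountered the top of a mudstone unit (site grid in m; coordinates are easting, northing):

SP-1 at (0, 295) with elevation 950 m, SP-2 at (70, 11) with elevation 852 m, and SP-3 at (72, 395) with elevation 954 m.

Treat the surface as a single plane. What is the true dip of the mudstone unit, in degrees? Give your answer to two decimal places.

Two edge vectors: SP-1→SP-2 = (70, -284, -98), SP-1→SP-3 = (72, 100, 4).
Normal n = (SP-1→SP-2) × (SP-1→SP-3) = (8664, -7336, 27448).
So ∂z/∂easting = −n_x/n_z = −0.31565 and ∂z/∂northing = −n_y/n_z = 0.26727.
Gradient magnitude |∇z| = √(a² + b²) = √(0.09964 + 0.07143) = 0.41360.
True dip = arctan(0.41360) = 22.47°, dipping toward SE (azimuth ≈ 130°).

22.47°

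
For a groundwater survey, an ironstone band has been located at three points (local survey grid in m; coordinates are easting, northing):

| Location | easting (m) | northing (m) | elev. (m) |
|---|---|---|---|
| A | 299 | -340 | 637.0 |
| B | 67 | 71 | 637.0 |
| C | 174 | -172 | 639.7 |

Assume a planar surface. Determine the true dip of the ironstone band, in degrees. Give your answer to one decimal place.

5.9°

Let the plane be z = a·easting + b·northing + c.
B−A: −232a + 411b = 0;  C−A: −125a + 168b = 2.7.
Solving gives a = −0.08950, b = −0.05052.
Gradient magnitude |∇z| = √(a² + b²) = √(0.00801 + 0.00255) = 0.10277.
True dip = arctan(0.10277) = 5.9°, dipping toward ENE (azimuth ≈ 061°).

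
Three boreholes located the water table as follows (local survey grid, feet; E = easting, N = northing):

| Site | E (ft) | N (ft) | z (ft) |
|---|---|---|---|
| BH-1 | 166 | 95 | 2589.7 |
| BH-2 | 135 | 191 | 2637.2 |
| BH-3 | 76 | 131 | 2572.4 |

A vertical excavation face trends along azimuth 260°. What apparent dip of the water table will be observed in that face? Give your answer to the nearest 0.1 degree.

28.9°

Two edge vectors: BH-1→BH-2 = (-31, 96, 47.5), BH-1→BH-3 = (-90, 36, -17.3).
Normal n = (BH-1→BH-2) × (BH-1→BH-3) = (-3370.8, -4811.3, 7524).
So ∂z/∂E = −n_x/n_z = 0.44801 and ∂z/∂N = −n_y/n_z = 0.63946.
Unit vector along 260° is (sin 260°, cos 260°) = (-0.9848, -0.1736).
Slope in that direction = a·(-0.9848) + b·(-0.1736) = −0.55224.
Apparent dip = arctan|0.55224| = 28.9° (true dip is 38.0°, so apparent ≤ true as expected).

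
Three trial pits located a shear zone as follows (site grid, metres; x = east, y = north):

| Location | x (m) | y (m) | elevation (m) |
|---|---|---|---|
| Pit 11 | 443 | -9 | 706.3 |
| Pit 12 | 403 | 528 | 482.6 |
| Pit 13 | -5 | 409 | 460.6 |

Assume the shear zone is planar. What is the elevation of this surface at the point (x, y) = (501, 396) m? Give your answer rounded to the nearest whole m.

Two edge vectors: Pit 11→Pit 12 = (-40, 537, -223.7), Pit 11→Pit 13 = (-448, 418, -245.7).
Normal n = (Pit 11→Pit 12) × (Pit 11→Pit 13) = (-38434.3, 90389.6, 223856).
So ∂z/∂x = −n_x/n_z = 0.17169 and ∂z/∂y = −n_y/n_z = −0.40378.
Intercept c from Pit 11: 706.3 − 76.06 − 3.63 = 626.61.
At (501, 396): z = 86.0 − 159.9 + 626.61 = 552.7 m.

553 m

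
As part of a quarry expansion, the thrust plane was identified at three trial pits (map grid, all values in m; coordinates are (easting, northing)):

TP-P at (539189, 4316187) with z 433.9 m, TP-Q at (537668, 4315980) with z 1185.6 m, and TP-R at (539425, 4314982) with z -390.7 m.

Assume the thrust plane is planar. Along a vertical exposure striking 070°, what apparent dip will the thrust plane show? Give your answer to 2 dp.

Two edge vectors: TP-P→TP-Q = (-1521, -207, 751.7), TP-P→TP-R = (236, -1205, -824.6).
Normal n = (TP-P→TP-Q) × (TP-P→TP-R) = (1076490.7, -1076815.4, 1881657).
So ∂z/∂E = −n_x/n_z = −0.57210 and ∂z/∂N = −n_y/n_z = 0.57227.
Unit vector along 070° is (sin 70°, cos 70°) = (0.9397, 0.3420).
Slope in that direction = a·(0.9397) + b·(0.3420) = −0.34187.
Apparent dip = arctan|0.34187| = 18.87° (true dip is 39.0°, so apparent ≤ true as expected).

18.87°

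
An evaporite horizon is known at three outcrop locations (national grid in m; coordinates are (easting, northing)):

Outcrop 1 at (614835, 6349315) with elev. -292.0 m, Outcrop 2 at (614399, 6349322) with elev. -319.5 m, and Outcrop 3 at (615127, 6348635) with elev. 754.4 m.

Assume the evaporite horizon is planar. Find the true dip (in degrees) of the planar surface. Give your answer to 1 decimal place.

Two edge vectors: Outcrop 1→Outcrop 2 = (-436, 7, -27.5), Outcrop 1→Outcrop 3 = (292, -680, 1046.4).
Normal n = (Outcrop 1→Outcrop 2) × (Outcrop 1→Outcrop 3) = (-11375.2, 448200.4, 294436).
So ∂z/∂E = −n_x/n_z = 0.03863 and ∂z/∂N = −n_y/n_z = −1.52223.
Gradient magnitude |∇z| = √(a² + b²) = √(0.00149 + 2.31720) = 1.52272.
True dip = arctan(1.52272) = 56.7°, dipping toward N (azimuth ≈ 359°).

56.7°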